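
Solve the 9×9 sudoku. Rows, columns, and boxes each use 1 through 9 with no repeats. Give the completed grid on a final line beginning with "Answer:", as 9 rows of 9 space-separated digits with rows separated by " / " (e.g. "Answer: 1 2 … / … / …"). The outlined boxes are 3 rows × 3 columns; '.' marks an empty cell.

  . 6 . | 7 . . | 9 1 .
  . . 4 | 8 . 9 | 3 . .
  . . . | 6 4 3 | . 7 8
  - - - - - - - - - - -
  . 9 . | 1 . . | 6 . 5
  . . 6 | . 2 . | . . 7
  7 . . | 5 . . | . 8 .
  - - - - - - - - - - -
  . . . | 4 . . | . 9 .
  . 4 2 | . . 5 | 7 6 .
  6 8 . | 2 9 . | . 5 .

Step 1. [r2c8∈{2}] r2c8's peers cover all but 2 ⇒ r2c8=2.
Step 2. [r4c1∈{2,3,4,8}] r4c1 is the only open cell in row 4 admitting 2. So r4c1=2.
Step 3. [r5c1∈{1,3,4,5,8}] 4 has one home in col 1: r5c1. So r5c1=4.
Step 4. [r8c5∈{1,3,8}] 8 has one home in row 8: r8c5. So r8c5=8.
Step 5. [r5c7∈{1}] only 1 remains possible at r5c7, so r5c7=1.
Step 6. [r5c2∈{3,5}] row 5 places 5 nowhere but r5c2, so r5c2=5.
Step 7. [r2c5∈{1,5}] in box 2, 1 fits only at r2c5, so r2c5=1.
Step 8. [r2c1∈{5}] r2c1's peers cover all but 5. So r2c1=5.
Step 9. [r8c4∈{3}] r8c4 has the single candidate 3, so r8c4=3.
Step 10. [r4c8∈{3,4}] in col 8, 4 fits only at r4c8 ⇒ r4c8=4.
Step 11. [r8c9∈{1}] r8c9's peers cover all but 1, so r8c9=1.
Step 12. [r7c3∈{1,3,5,7}] 5 has one home in row 7: r7c3, so r7c3=5.
Step 13. [r9c3∈{1,3,7}] in col 3, 7 fits only at r9c3. So r9c3=7.
Step 14. [r9c9∈{3,4}] across row 9, 3 lands solely at r9c9 ⇒ r9c9=3.
Step 15. [r4c3∈{3,8}] r4c3 is the only open cell in box 4 admitting 8. So r4c3=8.
Step 16. [r6c7∈{2}] nothing but 2 survives at r6c7, so r6c7=2.
Step 17. [r4c6∈{7}] only 7 remains possible at r4c6, so r4c6=7.
Step 18. [r1c3∈{3}] r1c3 has the single candidate 3, so r1c3=3.
Step 19. [r6c2∈{1,3}] r6c2 is the only open cell in box 4 admitting 3. So r6c2=3.
Step 20. [r7c2∈{1}] r7c2 has the single candidate 1 ⇒ r7c2=1.
Step 21. [r3c1∈{1,9}] in col 1, 1 fits only at r3c1. So r3c1=1.
Step 22. [r7c6∈{6}] r7c6 has the single candidate 6, so r7c6=6.
Step 23. [r7c7∈{8}] r7c7 is down to just 8. So r7c7=8.
Step 24. [r1c9∈{4}] only 4 remains possible at r1c9. So r1c9=4.
Step 25. [r1c1∈{8}] only 8 remains possible at r1c1, so r1c1=8.
Step 26. [r5c4∈{9}] only 9 remains possible at r5c4. So r5c4=9.
Step 27. [r7c5∈{7}] r7c5 is down to just 7. So r7c5=7.
Step 28. [r9c6∈{1}] r9c6 is down to just 1. So r9c6=1.
Step 29. [r3c2∈{2}] nothing but 2 survives at r3c2, so r3c2=2.
Step 30. [r8c1∈{9}] nothing but 9 survives at r8c1, so r8c1=9.
Step 31. [r7c1∈{3}] nothing but 3 survives at r7c1 ⇒ r7c1=3.
Step 32. [r6c3∈{1}] r6c3 is down to just 1. So r6c3=1.
Step 33. [r2c2∈{7}] r2c2's peers cover all but 7 ⇒ r2c2=7.
Step 34. [r4c5∈{3}] r4c5's peers cover all but 3, so r4c5=3.
Step 35. [r9c7∈{4}] r9c7 is down to just 4 ⇒ r9c7=4.
Step 36. [r7c9∈{2}] r7c9's peers cover all but 2. So r7c9=2.
Step 37. [r1c6∈{2}] nothing but 2 survives at r1c6, so r1c6=2.
Step 38. [r1c5∈{5}] r1c5 is down to just 5, so r1c5=5.
Step 39. [r5c6∈{8}] r5c6's peers cover all but 8 ⇒ r5c6=8.
Step 40. [r6c5∈{6}] only 6 remains possible at r6c5. So r6c5=6.
Step 41. [r3c7∈{5}] r3c7 has the single candidate 5, so r3c7=5.
Step 42. [r3c3∈{9}] r3c3's peers cover all but 9 ⇒ r3c3=9.
Step 43. [r6c9∈{9}] only 9 remains possible at r6c9 ⇒ r6c9=9.
Step 44. [r5c8∈{3}] nothing but 3 survives at r5c8, so r5c8=3.
Step 45. [r6c6∈{4}] r6c6 is down to just 4 ⇒ r6c6=4.
Step 46. [r2c9∈{6}] only 6 remains possible at r2c9. So r2c9=6.

Answer: 8 6 3 7 5 2 9 1 4 / 5 7 4 8 1 9 3 2 6 / 1 2 9 6 4 3 5 7 8 / 2 9 8 1 3 7 6 4 5 / 4 5 6 9 2 8 1 3 7 / 7 3 1 5 6 4 2 8 9 / 3 1 5 4 7 6 8 9 2 / 9 4 2 3 8 5 7 6 1 / 6 8 7 2 9 1 4 5 3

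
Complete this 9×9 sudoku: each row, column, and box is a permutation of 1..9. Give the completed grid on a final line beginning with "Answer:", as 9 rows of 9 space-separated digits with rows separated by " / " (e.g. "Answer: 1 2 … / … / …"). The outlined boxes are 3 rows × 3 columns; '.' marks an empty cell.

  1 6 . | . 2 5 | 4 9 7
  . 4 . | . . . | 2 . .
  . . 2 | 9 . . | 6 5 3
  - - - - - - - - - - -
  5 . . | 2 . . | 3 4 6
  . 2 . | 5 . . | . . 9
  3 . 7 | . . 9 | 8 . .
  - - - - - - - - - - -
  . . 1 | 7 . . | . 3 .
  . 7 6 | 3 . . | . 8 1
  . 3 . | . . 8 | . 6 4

Step 1. [r3c2∈{8}] r3c2 has the single candidate 8, so r3c2=8.
Step 2. [r2c8∈{1}] r2c8 is down to just 1 ⇒ r2c8=1.
Step 3. [r6c4∈{1,4,6}] col 4 places 4 nowhere but r6c4 ⇒ r6c4=4.
Step 4. [r7c2∈{5,9}] in col 2, 5 fits only at r7c2 ⇒ r7c2=5.
Step 5. [r9c3∈{9}] only 9 remains possible at r9c3. So r9c3=9.
Step 6. [r6c5∈{1,6}] row 6 places 6 nowhere but r6c5 ⇒ r6c5=6.
Step 7. [r3c1∈{7}] nothing but 7 survives at r3c1 ⇒ r3c1=7.
Step 8. [r4c3∈{8}] r4c3 has the single candidate 8, so r4c3=8.
Step 9. [r5c5∈{1,3,7,8}] in row 5, 8 fits only at r5c5, so r5c5=8.
Step 10. [r7c9∈{2}] only 2 remains possible at r7c9 ⇒ r7c9=2.
Step 11. [r2c5∈{3,7}] r2c5 is the only open cell in col 5 admitting 3, so r2c5=3.
Step 12. [r2c6∈{6,7}] 7 has one home in row 2: r2c6 ⇒ r2c6=7.
Step 13. [r4c6∈{1}] r4c6 is down to just 1 ⇒ r4c6=1.
Step 14. [r3c6∈{4}] r3c6's peers cover all but 4, so r3c6=4.
Step 15. [r7c7∈{9}] nothing but 9 survives at r7c7, so r7c7=9.
Step 16. [r7c5∈{4}] nothing but 4 survives at r7c5, so r7c5=4.
Step 17. [r9c7∈{5,7}] row 9 places 7 nowhere but r9c7 ⇒ r9c7=7.
Step 18. [r9c5∈{1,5}] row 9 places 5 nowhere but r9c5. So r9c5=5.
Step 19. [r8c1∈{2,4}] row 8 places 4 nowhere but r8c1, so r8c1=4.
Step 20. [r2c4∈{6,8}] across row 2, 6 lands solely at r2c4 ⇒ r2c4=6.
Step 21. [r2c1∈{9}] only 9 remains possible at r2c1 ⇒ r2c1=9.
Step 22. [r5c6∈{3}] r5c6's peers cover all but 3. So r5c6=3.
Step 23. [r7c6∈{6}] r7c6 is down to just 6, so r7c6=6.
Step 24. [r9c4∈{1}] nothing but 1 survives at r9c4. So r9c4=1.
Step 25. [r4c5∈{7}] r4c5 has the single candidate 7 ⇒ r4c5=7.
Step 26. [r5c7∈{1}] r5c7 is down to just 1, so r5c7=1.
Step 27. [r5c3∈{4}] r5c3 is down to just 4. So r5c3=4.
Step 28. [r8c6∈{2}] only 2 remains possible at r8c6, so r8c6=2.
Step 29. [r8c7∈{5}] only 5 remains possible at r8c7. So r8c7=5.
Step 30. [r5c8∈{7}] r5c8 is down to just 7, so r5c8=7.
Step 31. [r8c5∈{9}] r8c5 has the single candidate 9, so r8c5=9.
Step 32. [r2c9∈{8}] only 8 remains possible at r2c9, so r2c9=8.
Step 33. [r4c2∈{9}] r4c2 is down to just 9. So r4c2=9.
Step 34. [r2c3∈{5}] nothing but 5 survives at r2c3, so r2c3=5.
Step 35. [r5c1∈{6}] only 6 remains possible at r5c1. So r5c1=6.
Step 36. [r7c1∈{8}] nothing but 8 survives at r7c1 ⇒ r7c1=8.
Step 37. [r1c4∈{8}] r1c4 is down to just 8. So r1c4=8.
Step 38. [r6c9∈{5}] r6c9's peers cover all but 5 ⇒ r6c9=5.
Step 39. [r9c1∈{2}] nothing but 2 survives at r9c1. So r9c1=2.
Step 40. [r3c5∈{1}] r3c5 is down to just 1, so r3c5=1.
Step 41. [r6c8∈{2}] r6c8 is down to just 2 ⇒ r6c8=2.
Step 42. [r6c2∈{1}] r6c2 has the single candidate 1, so r6c2=1.
Step 43. [r1c3∈{3}] r1c3 has the single candidate 3. So r1c3=3.

Answer: 1 6 3 8 2 5 4 9 7 / 9 4 5 6 3 7 2 1 8 / 7 8 2 9 1 4 6 5 3 / 5 9 8 2 7 1 3 4 6 / 6 2 4 5 8 3 1 7 9 / 3 1 7 4 6 9 8 2 5 / 8 5 1 7 4 6 9 3 2 / 4 7 6 3 9 2 5 8 1 / 2 3 9 1 5 8 7 6 4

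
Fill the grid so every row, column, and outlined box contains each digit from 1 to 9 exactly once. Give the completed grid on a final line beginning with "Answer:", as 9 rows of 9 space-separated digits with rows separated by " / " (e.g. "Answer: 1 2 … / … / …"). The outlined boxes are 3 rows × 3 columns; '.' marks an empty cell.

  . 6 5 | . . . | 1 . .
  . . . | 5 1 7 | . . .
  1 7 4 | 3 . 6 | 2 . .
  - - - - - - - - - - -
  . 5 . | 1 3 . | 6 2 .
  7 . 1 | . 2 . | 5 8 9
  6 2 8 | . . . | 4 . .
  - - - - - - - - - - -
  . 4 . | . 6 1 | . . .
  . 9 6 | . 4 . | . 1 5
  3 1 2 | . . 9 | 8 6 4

Step 1. [r2c3∈{3,9}] across col 3, 3 lands solely at r2c3, so r2c3=3.
Step 2. [r8c1∈{8}] r8c1 is down to just 8 ⇒ r8c1=8.
Step 3. [r2c7∈{9}] r2c7 has the single candidate 9, so r2c7=9.
Step 4. [r7c3∈{7}] r7c3's peers cover all but 7. So r7c3=7.
Step 5. [r3c5∈{8,9}] row 3 places 9 nowhere but r3c5. So r3c5=9.
Step 6. [r1c5∈{8}] r1c5 is down to just 8. So r1c5=8.
Step 7. [r5c6∈{4}] r5c6's peers cover all but 4. So r5c6=4.
Step 8. [r9c4∈{7}] nothing but 7 survives at r9c4, so r9c4=7.
Step 9. [r8c4∈{2}] r8c4 has the single candidate 2, so r8c4=2.
Step 10. [r4c9∈{7}] r4c9's peers cover all but 7 ⇒ r4c9=7.
Step 11. [r7c7∈{3}] r7c7's peers cover all but 3, so r7c7=3.
Step 12. [r1c8∈{3,4,7}] in row 1, 7 fits only at r1c8 ⇒ r1c8=7.
Step 13. [r1c1∈{2,9}] r1c1 is the only open cell in row 1 admitting 9, so r1c1=9.
Step 14. [r2c9∈{6,8}] in row 2, 6 fits only at r2c9, so r2c9=6.
Step 15. [r6c6∈{5}] r6c6 has the single candidate 5, so r6c6=5.
Step 16. [r1c9∈{3}] only 3 remains possible at r1c9 ⇒ r1c9=3.
Step 17. [r7c9∈{2}] r7c9's peers cover all but 2 ⇒ r7c9=2.
Step 18. [r6c9∈{1}] nothing but 1 survives at r6c9. So r6c9=1.
Step 19. [r5c2∈{3}] r5c2 has the single candidate 3 ⇒ r5c2=3.
Step 20. [r6c8∈{3}] r6c8 is down to just 3 ⇒ r6c8=3.
Step 21. [r6c4∈{9}] r6c4's peers cover all but 9, so r6c4=9.
Step 22. [r1c6∈{2}] r1c6 is down to just 2 ⇒ r1c6=2.
Step 23. [r3c8∈{5}] r3c8's peers cover all but 5, so r3c8=5.
Step 24. [r7c8∈{9}] nothing but 9 survives at r7c8, so r7c8=9.
Step 25. [r7c1∈{5}] r7c1 is down to just 5, so r7c1=5.
Step 26. [r2c2∈{8}] only 8 remains possible at r2c2, so r2c2=8.
Step 27. [r2c1∈{2}] nothing but 2 survives at r2c1 ⇒ r2c1=2.
Step 28. [r8c6∈{3}] nothing but 3 survives at r8c6. So r8c6=3.
Step 29. [r1c4∈{4}] only 4 remains possible at r1c4 ⇒ r1c4=4.
Step 30. [r4c6∈{8}] r4c6 is down to just 8 ⇒ r4c6=8.
Step 31. [r8c7∈{7}] only 7 remains possible at r8c7 ⇒ r8c7=7.
Step 32. [r6c5∈{7}] only 7 remains possible at r6c5, so r6c5=7.
Step 33. [r5c4∈{6}] r5c4 has the single candidate 6 ⇒ r5c4=6.
Step 34. [r4c3∈{9}] nothing but 9 survives at r4c3. So r4c3=9.
Step 35. [r2c8∈{4}] nothing but 4 survives at r2c8 ⇒ r2c8=4.
Step 36. [r4c1∈{4}] nothing but 4 survives at r4c1, so r4c1=4.
Step 37. [r9c5∈{5}] r9c5 is down to just 5 ⇒ r9c5=5.
Step 38. [r3c9∈{8}] r3c9's peers cover all but 8 ⇒ r3c9=8.
Step 39. [r7c4∈{8}] r7c4's peers cover all but 8. So r7c4=8.

Answer: 9 6 5 4 8 2 1 7 3 / 2 8 3 5 1 7 9 4 6 / 1 7 4 3 9 6 2 5 8 / 4 5 9 1 3 8 6 2 7 / 7 3 1 6 2 4 5 8 9 / 6 2 8 9 7 5 4 3 1 / 5 4 7 8 6 1 3 9 2 / 8 9 6 2 4 3 7 1 5 / 3 1 2 7 5 9 8 6 4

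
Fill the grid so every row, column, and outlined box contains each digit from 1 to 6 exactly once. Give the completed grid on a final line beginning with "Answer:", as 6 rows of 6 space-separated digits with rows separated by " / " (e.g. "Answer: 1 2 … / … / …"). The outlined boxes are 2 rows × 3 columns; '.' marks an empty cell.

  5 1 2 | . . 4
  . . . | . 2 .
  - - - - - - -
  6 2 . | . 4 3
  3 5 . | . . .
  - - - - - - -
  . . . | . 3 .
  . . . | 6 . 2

Step 1. [r5c4∈{1,4,5}] r5c4 is the only open cell in col 4 admitting 4 ⇒ r5c4=4.
Step 2. [r3c3∈{1}] only 1 remains possible at r3c3. So r3c3=1.
Step 3. [r6c5∈{1,5}] in col 5, 5 fits only at r6c5 ⇒ r6c5=5.
Step 4. [r4c5∈{1,6}] r4c5 is the only open cell in col 5 admitting 1, so r4c5=1.
Step 5. [r2c6∈{1,5,6}] r2c6 is the only open cell in col 6 admitting 5 ⇒ r2c6=5.
Step 6. [r2c1∈{4}] r2c1 is down to just 4. So r2c1=4.
Step 7. [r6c2∈{3,4}] r6c2 is the only open cell in col 2 admitting 4 ⇒ r6c2=4.
Step 8. [r2c2∈{3,6}] col 2 places 3 nowhere but r2c2. So r2c2=3.
Step 9. [r5c2∈{6}] r5c2 is down to just 6, so r5c2=6.
Step 10. [r5c1∈{1,2}] in row 5, 2 fits only at r5c1 ⇒ r5c1=2.
Step 11. [r6c3∈{3}] r6c3's peers cover all but 3, so r6c3=3.
Step 12. [r4c3∈{4}] nothing but 4 survives at r4c3. So r4c3=4.
Step 13. [r1c4∈{3}] r1c4 is down to just 3 ⇒ r1c4=3.
Step 14. [r1c5∈{6}] r1c5's peers cover all but 6 ⇒ r1c5=6.
Step 15. [r3c4∈{5}] r3c4 has the single candidate 5, so r3c4=5.
Step 16. [r5c3∈{5}] r5c3 is down to just 5 ⇒ r5c3=5.
Step 17. [r2c3∈{6}] r2c3 has the single candidate 6, so r2c3=6.
Step 18. [r4c6∈{6}] only 6 remains possible at r4c6. So r4c6=6.
Step 19. [r2c4∈{1}] r2c4 has the single candidate 1, so r2c4=1.
Step 20. [r5c6∈{1}] nothing but 1 survives at r5c6. So r5c6=1.
Step 21. [r6c1∈{1}] nothing but 1 survives at r6c1, so r6c1=1.
Step 22. [r4c4∈{2}] only 2 remains possible at r4c4, so r4c4=2.

Answer: 5 1 2 3 6 4 / 4 3 6 1 2 5 / 6 2 1 5 4 3 / 3 5 4 2 1 6 / 2 6 5 4 3 1 / 1 4 3 6 5 2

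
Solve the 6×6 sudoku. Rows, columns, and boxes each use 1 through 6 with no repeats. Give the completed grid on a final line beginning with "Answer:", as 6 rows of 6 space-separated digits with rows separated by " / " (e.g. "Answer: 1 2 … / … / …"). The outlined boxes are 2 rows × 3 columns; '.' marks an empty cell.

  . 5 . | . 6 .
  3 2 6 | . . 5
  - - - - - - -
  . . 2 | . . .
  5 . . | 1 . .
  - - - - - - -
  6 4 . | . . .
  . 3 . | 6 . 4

Step 1. [r2c5∈{1,4}] in row 2, 1 fits only at r2c5, so r2c5=1.
Step 2. [r4c3∈{3,4}] in col 3, 3 fits only at r4c3, so r4c3=3.
Step 3. [r3c1∈{1,4}] box 3 places 4 nowhere but r3c1, so r3c1=4.
Step 4. [r5c6∈{1,2,3}] col 6 places 1 nowhere but r5c6, so r5c6=1.
Step 5. [r5c3∈{5}] nothing but 5 survives at r5c3. So r5c3=5.
Step 6. [r1c3∈{1,4}] col 3 places 4 nowhere but r1c3. So r1c3=4.
Step 7. [r6c5∈{2,5}] r6c5 is the only open cell in row 6 admitting 5 ⇒ r6c5=5.
Step 8. [r3c5∈{3}] nothing but 3 survives at r3c5, so r3c5=3.
Step 9. [r1c6∈{2,3}] in col 6, 3 fits only at r1c6 ⇒ r1c6=3.
Step 10. [r5c5∈{2}] r5c5 is down to just 2. So r5c5=2.
Step 11. [r3c6∈{6}] nothing but 6 survives at r3c6, so r3c6=6.
Step 12. [r6c3∈{1}] r6c3's peers cover all but 1. So r6c3=1.
Step 13. [r1c1∈{1}] r1c1 is down to just 1 ⇒ r1c1=1.
Step 14. [r4c2∈{6}] r4c2's peers cover all but 6, so r4c2=6.
Step 15. [r4c5∈{4}] r4c5 has the single candidate 4. So r4c5=4.
Step 16. [r2c4∈{4}] r2c4 has the single candidate 4 ⇒ r2c4=4.
Step 17. [r1c4∈{2}] r1c4 has the single candidate 2, so r1c4=2.
Step 18. [r5c4∈{3}] only 3 remains possible at r5c4 ⇒ r5c4=3.
Step 19. [r3c4∈{5}] nothing but 5 survives at r3c4, so r3c4=5.
Step 20. [r6c1∈{2}] r6c1's peers cover all but 2. So r6c1=2.
Step 21. [r3c2∈{1}] r3c2 has the single candidate 1. So r3c2=1.
Step 22. [r4c6∈{2}] r4c6 has the single candidate 2. So r4c6=2.

Answer: 1 5 4 2 6 3 / 3 2 6 4 1 5 / 4 1 2 5 3 6 / 5 6 3 1 4 2 / 6 4 5 3 2 1 / 2 3 1 6 5 4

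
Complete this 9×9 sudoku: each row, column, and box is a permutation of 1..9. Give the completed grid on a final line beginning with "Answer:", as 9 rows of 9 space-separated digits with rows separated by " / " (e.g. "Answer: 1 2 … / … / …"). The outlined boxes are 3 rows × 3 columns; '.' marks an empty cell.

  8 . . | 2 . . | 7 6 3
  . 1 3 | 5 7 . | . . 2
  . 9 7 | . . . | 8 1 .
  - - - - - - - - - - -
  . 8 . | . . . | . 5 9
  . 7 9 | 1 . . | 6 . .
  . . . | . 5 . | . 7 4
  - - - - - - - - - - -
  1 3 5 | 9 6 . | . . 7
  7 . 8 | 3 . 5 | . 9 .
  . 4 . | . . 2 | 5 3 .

Step 1. [r3c1∈{2,4,5,6}] r3c1 is the only open cell in row 3 admitting 2, so r3c1=2.
Step 2. [r2c6∈{4,6,8,9}] in row 2, 8 fits only at r2c6 ⇒ r2c6=8.
Step 3. [r7c6∈{4}] r7c6 is down to just 4. So r7c6=4.
Step 4. [r5c6∈{3}] only 3 remains possible at r5c6. So r5c6=3.
Step 5. [r9c3∈{6}] only 6 remains possible at r9c3, so r9c3=6.
Step 6. [r6c2∈{2,6}] r6c2 is the only open cell in col 2 admitting 6. So r6c2=6.
Step 7. [r8c5∈{1}] r8c5 is down to just 1, so r8c5=1.
Step 8. [r7c7∈{2}] r7c7's peers cover all but 2 ⇒ r7c7=2.
Step 9. [r5c9∈{8}] nothing but 8 survives at r5c9. So r5c9=8.
Step 10. [r1c3∈{4}] only 4 remains possible at r1c3 ⇒ r1c3=4.
Step 11. [r6c3∈{1,2}] 2 has one home in row 6: r6c3. So r6c3=2.
Step 12. [r4c6∈{6,7}] across col 6, 7 lands solely at r4c6, so r4c6=7.
Step 13. [r6c1∈{3}] nothing but 3 survives at r6c1 ⇒ r6c1=3.
Step 14. [r4c1∈{4}] nothing but 4 survives at r4c1 ⇒ r4c1=4.
Step 15. [r3c4∈{4,6}] 4 has one home in col 4: r3c4, so r3c4=4.
Step 16. [r4c7∈{1,3}] across row 4, 3 lands solely at r4c7, so r4c7=3.
Step 17. [r9c5∈{8}] r9c5 is down to just 8, so r9c5=8.
Step 18. [r1c6∈{1,9}] row 1 places 1 nowhere but r1c6. So r1c6=1.
Step 19. [r8c7∈{4}] r8c7 has the single candidate 4, so r8c7=4.
Step 20. [r5c5∈{2,4}] r5c5 is the only open cell in row 5 admitting 4. So r5c5=4.
Step 21. [r1c5∈{9}] only 9 remains possible at r1c5, so r1c5=9.
Step 22. [r1c2∈{5}] r1c2 is down to just 5. So r1c2=5.
Step 23. [r4c5∈{2}] r4c5 has the single candidate 2 ⇒ r4c5=2.
Step 24. [r6c4∈{8}] r6c4 has the single candidate 8. So r6c4=8.
Step 25. [r6c7∈{1}] r6c7 is down to just 1, so r6c7=1.
Step 26. [r4c4∈{6}] only 6 remains possible at r4c4 ⇒ r4c4=6.
Step 27. [r2c8∈{4}] r2c8 is down to just 4. So r2c8=4.
Step 28. [r3c9∈{5}] only 5 remains possible at r3c9, so r3c9=5.
Step 29. [r7c8∈{8}] only 8 remains possible at r7c8, so r7c8=8.
Step 30. [r3c6∈{6}] only 6 remains possible at r3c6, so r3c6=6.
Step 31. [r5c1∈{5}] r5c1 has the single candidate 5 ⇒ r5c1=5.
Step 32. [r8c9∈{6}] only 6 remains possible at r8c9 ⇒ r8c9=6.
Step 33. [r2c7∈{9}] r2c7 is down to just 9 ⇒ r2c7=9.
Step 34. [r4c3∈{1}] r4c3's peers cover all but 1, so r4c3=1.
Step 35. [r6c6∈{9}] r6c6 is down to just 9 ⇒ r6c6=9.
Step 36. [r9c1∈{9}] r9c1's peers cover all but 9, so r9c1=9.
Step 37. [r2c1∈{6}] r2c1 is down to just 6 ⇒ r2c1=6.
Step 38. [r8c2∈{2}] r8c2 is down to just 2 ⇒ r8c2=2.
Step 39. [r9c4∈{7}] r9c4 has the single candidate 7. So r9c4=7.
Step 40. [r3c5∈{3}] nothing but 3 survives at r3c5, so r3c5=3.
Step 41. [r9c9∈{1}] r9c9 is down to just 1. So r9c9=1.
Step 42. [r5c8∈{2}] r5c8's peers cover all but 2 ⇒ r5c8=2.

Answer: 8 5 4 2 9 1 7 6 3 / 6 1 3 5 7 8 9 4 2 / 2 9 7 4 3 6 8 1 5 / 4 8 1 6 2 7 3 5 9 / 5 7 9 1 4 3 6 2 8 / 3 6 2 8 5 9 1 7 4 / 1 3 5 9 6 4 2 8 7 / 7 2 8 3 1 5 4 9 6 / 9 4 6 7 8 2 5 3 1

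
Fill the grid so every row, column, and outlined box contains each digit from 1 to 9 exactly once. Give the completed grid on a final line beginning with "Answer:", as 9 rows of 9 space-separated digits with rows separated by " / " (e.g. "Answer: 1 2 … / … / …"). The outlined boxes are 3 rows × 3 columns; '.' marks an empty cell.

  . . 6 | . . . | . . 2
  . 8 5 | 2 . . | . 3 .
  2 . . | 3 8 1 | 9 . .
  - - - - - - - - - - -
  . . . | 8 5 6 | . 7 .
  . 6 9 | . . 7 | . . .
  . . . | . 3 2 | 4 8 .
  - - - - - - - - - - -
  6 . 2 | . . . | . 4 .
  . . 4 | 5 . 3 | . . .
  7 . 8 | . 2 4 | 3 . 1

Step 1. [r2c6∈{9}] r2c6's peers cover all but 9, so r2c6=9.
Step 2. [r4c3∈{1,3}] col 3 places 3 nowhere but r4c3 ⇒ r4c3=3.
Step 3. [r6c3∈{1,7}] 1 has one home in col 3: r6c3 ⇒ r6c3=1.
Step 4. [r2c5∈{4,6,7}] in box 2, 6 fits only at r2c5, so r2c5=6.
Step 5. [r8c7∈{2,6,7,8}] across col 7, 6 lands solely at r8c7. So r8c7=6.
Step 6. [r4c7∈{1,2}] row 4 places 1 nowhere but r4c7 ⇒ r4c7=1.
Step 7. [r7c2∈{1,3,5,9}] r7c2 is the only open cell in row 7 admitting 3 ⇒ r7c2=3.
Step 8. [r8c9∈{7,8,9}] across row 8, 8 lands solely at r8c9, so r8c9=8.
Step 9. [r8c5∈{1,7,9}] r8c5 is the only open cell in row 8 admitting 7. So r8c5=7.
Step 10. [r4c1∈{4}] r4c1 has the single candidate 4 ⇒ r4c1=4.
Step 11. [r7c5∈{1,9}] 9 has one home in col 5: r7c5. So r7c5=9.
Step 12. [r2c7∈{7}] r2c7's peers cover all but 7 ⇒ r2c7=7.
Step 13. [r7c7∈{5}] r7c7's peers cover all but 5, so r7c7=5.
Step 14. [r1c8∈{1,5}] r1c8 is the only open cell in col 8 admitting 1 ⇒ r1c8=1.
Step 15. [r6c9∈{5,6,9}] row 6 places 6 nowhere but r6c9. So r6c9=6.
Step 16. [r1c5∈{4}] r1c5 has the single candidate 4 ⇒ r1c5=4.
Step 17. [r6c2∈{5,7}] across row 6, 7 lands solely at r6c2 ⇒ r6c2=7.
Step 18. [r1c2∈{9}] r1c2's peers cover all but 9. So r1c2=9.
Step 19. [r8c1∈{1,9}] r8c1 is the only open cell in col 1 admitting 9. So r8c1=9.
Step 20. [r6c1∈{5}] only 5 remains possible at r6c1, so r6c1=5.
Step 21. [r5c5∈{1}] r5c5 is down to just 1 ⇒ r5c5=1.
Step 22. [r3c2∈{4}] nothing but 4 survives at r3c2, so r3c2=4.
Step 23. [r3c9∈{5}] r3c9 has the single candidate 5 ⇒ r3c9=5.
Step 24. [r5c8∈{2,5}] in row 5, 5 fits only at r5c8 ⇒ r5c8=5.
Step 25. [r5c9∈{3}] only 3 remains possible at r5c9. So r5c9=3.
Step 26. [r4c9∈{9}] r4c9's peers cover all but 9. So r4c9=9.
Step 27. [r7c4∈{1}] nothing but 1 survives at r7c4, so r7c4=1.
Step 28. [r1c1∈{3}] r1c1's peers cover all but 3. So r1c1=3.
Step 29. [r2c1∈{1}] nothing but 1 survives at r2c1, so r2c1=1.
Step 30. [r8c8∈{2}] r8c8 has the single candidate 2 ⇒ r8c8=2.
Step 31. [r1c6∈{5}] nothing but 5 survives at r1c6, so r1c6=5.
Step 32. [r4c2∈{2}] only 2 remains possible at r4c2, so r4c2=2.
Step 33. [r1c4∈{7}] nothing but 7 survives at r1c4 ⇒ r1c4=7.
Step 34. [r6c4∈{9}] nothing but 9 survives at r6c4, so r6c4=9.
Step 35. [r9c8∈{9}] r9c8 is down to just 9. So r9c8=9.
Step 36. [r5c4∈{4}] nothing but 4 survives at r5c4. So r5c4=4.
Step 37. [r9c2∈{5}] r9c2 is down to just 5, so r9c2=5.
Step 38. [r5c7∈{2}] r5c7 has the single candidate 2. So r5c7=2.
Step 39. [r7c9∈{7}] nothing but 7 survives at r7c9 ⇒ r7c9=7.
Step 40. [r3c8∈{6}] nothing but 6 survives at r3c8, so r3c8=6.
Step 41. [r2c9∈{4}] r2c9's peers cover all but 4. So r2c9=4.
Step 42. [r8c2∈{1}] nothing but 1 survives at r8c2 ⇒ r8c2=1.
Step 43. [r3c3∈{7}] r3c3 is down to just 7. So r3c3=7.
Step 44. [r1c7∈{8}] nothing but 8 survives at r1c7. So r1c7=8.
Step 45. [r9c4∈{6}] only 6 remains possible at r9c4. So r9c4=6.
Step 46. [r5c1∈{8}] nothing but 8 survives at r5c1, so r5c1=8.
Step 47. [r7c6∈{8}] r7c6 is down to just 8, so r7c6=8.

Answer: 3 9 6 7 4 5 8 1 2 / 1 8 5 2 6 9 7 3 4 / 2 4 7 3 8 1 9 6 5 / 4 2 3 8 5 6 1 7 9 / 8 6 9 4 1 7 2 5 3 / 5 7 1 9 3 2 4 8 6 / 6 3 2 1 9 8 5 4 7 / 9 1 4 5 7 3 6 2 8 / 7 5 8 6 2 4 3 9 1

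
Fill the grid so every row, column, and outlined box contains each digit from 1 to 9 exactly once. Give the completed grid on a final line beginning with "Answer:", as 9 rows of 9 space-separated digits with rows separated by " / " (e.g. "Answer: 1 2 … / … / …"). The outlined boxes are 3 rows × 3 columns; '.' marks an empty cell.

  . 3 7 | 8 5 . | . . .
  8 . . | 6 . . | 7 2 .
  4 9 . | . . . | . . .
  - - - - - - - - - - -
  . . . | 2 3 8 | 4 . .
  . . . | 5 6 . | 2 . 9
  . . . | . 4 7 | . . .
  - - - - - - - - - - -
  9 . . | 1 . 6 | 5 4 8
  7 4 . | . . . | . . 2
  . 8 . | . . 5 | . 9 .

Step 1. [r5c6∈{1}] r5c6 has the single candidate 1, so r5c6=1.
Step 2. [r8c3∈{1,3,5,6}] r8c3 is the only open cell in row 8 admitting 5. So r8c3=5.
Step 3. [r2c3∈{1}] r2c3 has the single candidate 1 ⇒ r2c3=1.
Step 4. [r9c1∈{1,2,3,6}] in box 7, 1 fits only at r9c1. So r9c1=1.
Step 5. [r9c3∈{2,3,6}] 6 has one home in box 7: r9c3. So r9c3=6.
Step 6. [r9c7∈{3}] r9c7's peers cover all but 3 ⇒ r9c7=3.
Step 7. [r1c1∈{2,6}] 6 has one home in box 1: r1c1 ⇒ r1c1=6.
Step 8. [r1c8∈{1}] r1c8 has the single candidate 1. So r1c8=1.
Step 9. [r4c1∈{5}] r4c1's peers cover all but 5. So r4c1=5.
Step 10. [r5c1∈{3}] only 3 remains possible at r5c1, so r5c1=3.
Step 11. [r8c8∈{6}] r8c8 is down to just 6. So r8c8=6.
Step 12. [r1c6∈{2,4,9}] row 1 places 2 nowhere but r1c6, so r1c6=2.
Step 13. [r3c6∈{3}] r3c6 is down to just 3, so r3c6=3.
Step 14. [r7c5∈{2,7}] row 7 places 7 nowhere but r7c5, so r7c5=7.
Step 15. [r8c6∈{9}] only 9 remains possible at r8c6, so r8c6=9.
Step 16. [r4c8∈{7}] only 7 remains possible at r4c8. So r4c8=7.
Step 17. [r5c8∈{8}] r5c8 is down to just 8, so r5c8=8.
Step 18. [r2c9∈{3,4,5}] row 2 places 3 nowhere but r2c9. So r2c9=3.
Step 19. [r3c3∈{2}] nothing but 2 survives at r3c3, so r3c3=2.
Step 20. [r3c8∈{5}] r3c8 is down to just 5, so r3c8=5.
Step 21. [r3c9∈{6}] r3c9 is down to just 6 ⇒ r3c9=6.
Step 22. [r4c9∈{1}] nothing but 1 survives at r4c9. So r4c9=1.
Step 23. [r6c2∈{1,2,6}] 1 has one home in row 6: r6c2, so r6c2=1.
Step 24. [r4c3∈{9}] r4c3 has the single candidate 9. So r4c3=9.
Step 25. [r1c9∈{4}] only 4 remains possible at r1c9 ⇒ r1c9=4.
Step 26. [r6c3∈{8}] r6c3 has the single candidate 8 ⇒ r6c3=8.
Step 27. [r3c5∈{1}] nothing but 1 survives at r3c5. So r3c5=1.
Step 28. [r5c2∈{7}] nothing but 7 survives at r5c2 ⇒ r5c2=7.
Step 29. [r3c7∈{8}] r3c7 has the single candidate 8. So r3c7=8.
Step 30. [r4c2∈{6}] r4c2's peers cover all but 6, so r4c2=6.
Step 31. [r8c5∈{8}] r8c5's peers cover all but 8, so r8c5=8.
Step 32. [r7c2∈{2}] only 2 remains possible at r7c2, so r7c2=2.
Step 33. [r9c5∈{2}] r9c5 has the single candidate 2 ⇒ r9c5=2.
Step 34. [r6c1∈{2}] r6c1 is down to just 2 ⇒ r6c1=2.
Step 35. [r5c3∈{4}] only 4 remains possible at r5c3 ⇒ r5c3=4.
Step 36. [r2c6∈{4}] r2c6 has the single candidate 4, so r2c6=4.
Step 37. [r6c9∈{5}] r6c9 has the single candidate 5. So r6c9=5.
Step 38. [r2c5∈{9}] nothing but 9 survives at r2c5 ⇒ r2c5=9.
Step 39. [r3c4∈{7}] r3c4 has the single candidate 7. So r3c4=7.
Step 40. [r1c7∈{9}] only 9 remains possible at r1c7, so r1c7=9.
Step 41. [r6c7∈{6}] nothing but 6 survives at r6c7 ⇒ r6c7=6.
Step 42. [r6c4∈{9}] only 9 remains possible at r6c4, so r6c4=9.
Step 43. [r6c8∈{3}] r6c8 is down to just 3, so r6c8=3.
Step 44. [r9c4∈{4}] r9c4 has the single candidate 4. So r9c4=4.
Step 45. [r8c4∈{3}] r8c4 is down to just 3, so r8c4=3.
Step 46. [r7c3∈{3}] r7c3's peers cover all but 3. So r7c3=3.
Step 47. [r9c9∈{7}] r9c9 has the single candidate 7. So r9c9=7.
Step 48. [r2c2∈{5}] only 5 remains possible at r2c2, so r2c2=5.
Step 49. [r8c7∈{1}] r8c7 is down to just 1 ⇒ r8c7=1.

Answer: 6 3 7 8 5 2 9 1 4 / 8 5 1 6 9 4 7 2 3 / 4 9 2 7 1 3 8 5 6 / 5 6 9 2 3 8 4 7 1 / 3 7 4 5 6 1 2 8 9 / 2 1 8 9 4 7 6 3 5 / 9 2 3 1 7 6 5 4 8 / 7 4 5 3 8 9 1 6 2 / 1 8 6 4 2 5 3 9 7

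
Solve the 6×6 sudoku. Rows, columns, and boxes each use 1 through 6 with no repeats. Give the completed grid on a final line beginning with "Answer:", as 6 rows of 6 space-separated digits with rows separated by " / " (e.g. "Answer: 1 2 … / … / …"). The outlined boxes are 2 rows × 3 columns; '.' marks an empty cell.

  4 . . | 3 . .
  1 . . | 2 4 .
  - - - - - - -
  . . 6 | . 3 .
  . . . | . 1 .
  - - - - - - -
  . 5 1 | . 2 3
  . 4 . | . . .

Step 1. [r4c3∈{2,3,4,5}] 4 has one home in col 3: r4c3. So r4c3=4.
Step 2. [r1c6∈{1,5,6}] r1c6 is the only open cell in row 1 admitting 1 ⇒ r1c6=1.
Step 3. [r3c6∈{2,4,5}] col 6 places 4 nowhere but r3c6 ⇒ r3c6=4.
Step 4. [r3c4∈{5}] only 5 remains possible at r3c4 ⇒ r3c4=5.
Step 5. [r3c1∈{2}] r3c1 has the single candidate 2. So r3c1=2.
Step 6. [r4c4∈{6}] r4c4's peers cover all but 6. So r4c4=6.
Step 7. [r6c3∈{2,3}] r6c3 is the only open cell in row 6 admitting 2. So r6c3=2.
Step 8. [r6c1∈{3,6}] row 6 places 3 nowhere but r6c1 ⇒ r6c1=3.
Step 9. [r1c3∈{5}] r1c3's peers cover all but 5, so r1c3=5.
Step 10. [r1c5∈{6}] r1c5 is down to just 6, so r1c5=6.
Step 11. [r6c5∈{5}] nothing but 5 survives at r6c5 ⇒ r6c5=5.
Step 12. [r2c3∈{3}] r2c3's peers cover all but 3 ⇒ r2c3=3.
Step 13. [r6c6∈{6}] nothing but 6 survives at r6c6. So r6c6=6.
Step 14. [r4c6∈{2}] nothing but 2 survives at r4c6, so r4c6=2.
Step 15. [r2c2∈{6}] r2c2 has the single candidate 6 ⇒ r2c2=6.
Step 16. [r1c2∈{2}] only 2 remains possible at r1c2 ⇒ r1c2=2.
Step 17. [r6c4∈{1}] r6c4 has the single candidate 1. So r6c4=1.
Step 18. [r4c2∈{3}] nothing but 3 survives at r4c2 ⇒ r4c2=3.
Step 19. [r4c1∈{5}] r4c1 has the single candidate 5, so r4c1=5.
Step 20. [r5c4∈{4}] only 4 remains possible at r5c4, so r5c4=4.
Step 21. [r5c1∈{6}] nothing but 6 survives at r5c1, so r5c1=6.
Step 22. [r3c2∈{1}] nothing but 1 survives at r3c2. So r3c2=1.
Step 23. [r2c6∈{5}] nothing but 5 survives at r2c6, so r2c6=5.

Answer: 4 2 5 3 6 1 / 1 6 3 2 4 5 / 2 1 6 5 3 4 / 5 3 4 6 1 2 / 6 5 1 4 2 3 / 3 4 2 1 5 6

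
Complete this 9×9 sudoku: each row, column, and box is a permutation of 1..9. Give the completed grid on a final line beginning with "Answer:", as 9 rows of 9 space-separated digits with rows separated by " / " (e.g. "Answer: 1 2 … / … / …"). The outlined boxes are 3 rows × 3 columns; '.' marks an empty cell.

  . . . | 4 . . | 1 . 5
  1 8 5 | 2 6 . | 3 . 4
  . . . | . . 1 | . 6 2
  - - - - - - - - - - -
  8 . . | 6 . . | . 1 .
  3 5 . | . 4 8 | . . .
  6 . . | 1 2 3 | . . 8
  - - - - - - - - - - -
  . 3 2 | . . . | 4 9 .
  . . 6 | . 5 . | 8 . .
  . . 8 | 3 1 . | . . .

Step 1. [r3c7∈{7,9}] r3c7 is the only open cell in box 3 admitting 9 ⇒ r3c7=9.
Step 2. [r2c8∈{7}] r2c8's peers cover all but 7 ⇒ r2c8=7.
Step 3. [r4c2∈{2,4,7,9}] box 4 places 2 nowhere but r4c2 ⇒ r4c2=2.
Step 4. [r2c6∈{9}] r2c6's peers cover all but 9. So r2c6=9.
Step 5. [r1c6∈{7}] r1c6 is down to just 7, so r1c6=7.
Step 6. [r4c3∈{4,7,9}] in row 4, 4 fits only at r4c3, so r4c3=4.
Step 7. [r8c2∈{1,4,7,9}] across col 2, 1 lands solely at r8c2. So r8c2=1.
Step 8. [r8c4∈{7,9}] 9 has one home in box 8: r8c4. So r8c4=9.
Step 9. [r5c4∈{7}] nothing but 7 survives at r5c4 ⇒ r5c4=7.
Step 10. [r4c9∈{3,7,9}] in row 4, 3 fits only at r4c9. So r4c9=3.
Step 11. [r8c9∈{7}] r8c9 has the single candidate 7, so r8c9=7.
Step 12. [r8c1∈{4}] r8c1 is down to just 4 ⇒ r8c1=4.
Step 13. [r3c1∈{7}] only 7 remains possible at r3c1, so r3c1=7.
Step 14. [r9c9∈{6}] r9c9 has the single candidate 6 ⇒ r9c9=6.
Step 15. [r5c8∈{2}] nothing but 2 survives at r5c8. So r5c8=2.
Step 16. [r9c8∈{5}] r9c8 has the single candidate 5. So r9c8=5.
Step 17. [r6c3∈{7,9}] 7 has one home in col 3: r6c3. So r6c3=7.
Step 18. [r6c2∈{9}] r6c2 is down to just 9 ⇒ r6c2=9.
Step 19. [r3c3∈{3}] r3c3 has the single candidate 3 ⇒ r3c3=3.
Step 20. [r3c5∈{8}] only 8 remains possible at r3c5, so r3c5=8.
Step 21. [r1c3∈{9}] r1c3 is down to just 9. So r1c3=9.
Step 22. [r9c6∈{2,4}] row 9 places 4 nowhere but r9c6 ⇒ r9c6=4.
Step 23. [r4c7∈{5,7}] 7 has one home in row 4: r4c7. So r4c7=7.
Step 24. [r7c1∈{5}] r7c1 is down to just 5. So r7c1=5.
Step 25. [r9c2∈{7}] r9c2 is down to just 7 ⇒ r9c2=7.
Step 26. [r9c7∈{2}] r9c7 has the single candidate 2 ⇒ r9c7=2.
Step 27. [r5c3∈{1}] nothing but 1 survives at r5c3, so r5c3=1.
Step 28. [r1c8∈{8}] nothing but 8 survives at r1c8. So r1c8=8.
Step 29. [r6c8∈{4}] r6c8 is down to just 4. So r6c8=4.
Step 30. [r7c6∈{6}] nothing but 6 survives at r7c6. So r7c6=6.
Step 31. [r4c5∈{9}] r4c5 has the single candidate 9. So r4c5=9.
Step 32. [r3c4∈{5}] nothing but 5 survives at r3c4, so r3c4=5.
Step 33. [r1c1∈{2}] only 2 remains possible at r1c1 ⇒ r1c1=2.
Step 34. [r5c9∈{9}] r5c9's peers cover all but 9, so r5c9=9.
Step 35. [r4c6∈{5}] r4c6 is down to just 5, so r4c6=5.
Step 36. [r7c4∈{8}] r7c4 has the single candidate 8, so r7c4=8.
Step 37. [r8c6∈{2}] r8c6's peers cover all but 2 ⇒ r8c6=2.
Step 38. [r8c8∈{3}] nothing but 3 survives at r8c8 ⇒ r8c8=3.
Step 39. [r7c9∈{1}] r7c9 has the single candidate 1. So r7c9=1.
Step 40. [r7c5∈{7}] r7c5 has the single candidate 7 ⇒ r7c5=7.
Step 41. [r5c7∈{6}] r5c7 is down to just 6. So r5c7=6.
Step 42. [r1c2∈{6}] r1c2 is down to just 6, so r1c2=6.
Step 43. [r9c1∈{9}] nothing but 9 survives at r9c1 ⇒ r9c1=9.
Step 44. [r1c5∈{3}] r1c5 is down to just 3, so r1c5=3.
Step 45. [r6c7∈{5}] r6c7 has the single candidate 5. So r6c7=5.
Step 46. [r3c2∈{4}] r3c2's peers cover all but 4. So r3c2=4.

Answer: 2 6 9 4 3 7 1 8 5 / 1 8 5 2 6 9 3 7 4 / 7 4 3 5 8 1 9 6 2 / 8 2 4 6 9 5 7 1 3 / 3 5 1 7 4 8 6 2 9 / 6 9 7 1 2 3 5 4 8 / 5 3 2 8 7 6 4 9 1 / 4 1 6 9 5 2 8 3 7 / 9 7 8 3 1 4 2 5 6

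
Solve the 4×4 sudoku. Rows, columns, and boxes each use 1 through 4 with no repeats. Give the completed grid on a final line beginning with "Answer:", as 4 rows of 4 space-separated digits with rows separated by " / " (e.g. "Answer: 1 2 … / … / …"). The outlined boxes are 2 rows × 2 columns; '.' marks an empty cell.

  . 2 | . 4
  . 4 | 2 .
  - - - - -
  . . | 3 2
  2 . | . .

Step 1. [r4c4∈{1}] r4c4 has the single candidate 1, so r4c4=1.
Step 2. [r2c1∈{1,3}] 1 has one home in row 2: r2c1, so r2c1=1.
Step 3. [r2c4∈{3}] r2c4 is down to just 3 ⇒ r2c4=3.
Step 4. [r1c1∈{3}] r1c1's peers cover all but 3, so r1c1=3.
Step 5. [r4c2∈{3}] r4c2 has the single candidate 3. So r4c2=3.
Step 6. [r1c3∈{1}] r1c3's peers cover all but 1. So r1c3=1.
Step 7. [r4c3∈{4}] r4c3's peers cover all but 4, so r4c3=4.
Step 8. [r3c2∈{1}] only 1 remains possible at r3c2. So r3c2=1.
Step 9. [r3c1∈{4}] r3c1 has the single candidate 4, so r3c1=4.

Answer: 3 2 1 4 / 1 4 2 3 / 4 1 3 2 / 2 3 4 1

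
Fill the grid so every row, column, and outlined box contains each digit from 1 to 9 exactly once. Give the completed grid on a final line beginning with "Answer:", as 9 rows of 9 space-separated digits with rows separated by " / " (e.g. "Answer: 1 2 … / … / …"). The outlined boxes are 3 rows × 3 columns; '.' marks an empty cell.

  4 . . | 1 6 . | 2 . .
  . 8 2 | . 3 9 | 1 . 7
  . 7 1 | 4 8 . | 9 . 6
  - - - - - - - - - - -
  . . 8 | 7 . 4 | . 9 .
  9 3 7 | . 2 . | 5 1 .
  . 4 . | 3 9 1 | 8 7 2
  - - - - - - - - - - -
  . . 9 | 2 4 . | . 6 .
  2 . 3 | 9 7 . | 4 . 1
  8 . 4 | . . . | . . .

Step 1. [r1c3∈{5}] r1c3 is down to just 5, so r1c3=5.
Step 2. [r6c1∈{5,6}] across row 6, 5 lands solely at r6c1, so r6c1=5.
Step 3. [r4c9∈{3}] r4c9 has the single candidate 3 ⇒ r4c9=3.
Step 4. [r1c8∈{3,8}] across row 1, 3 lands solely at r1c8 ⇒ r1c8=3.
Step 5. [r3c8∈{5}] r3c8 is down to just 5 ⇒ r3c8=5.
Step 6. [r5c4∈{6,8}] across col 4, 8 lands solely at r5c4, so r5c4=8.
Step 7. [r9c4∈{5,6}] col 4 places 6 nowhere but r9c4. So r9c4=6.
Step 8. [r8c2∈{5,6}] r8c2 is the only open cell in row 8 admitting 6, so r8c2=6.
Step 9. [r8c6∈{5,8}] r8c6 is the only open cell in row 8 admitting 5 ⇒ r8c6=5.
Step 10. [r9c7∈{3,7}] across row 9, 7 lands solely at r9c7 ⇒ r9c7=7.
Step 11. [r7c6∈{3,8}] across col 6, 8 lands solely at r7c6, so r7c6=8.
Step 12. [r7c9∈{5}] nothing but 5 survives at r7c9. So r7c9=5.
Step 13. [r7c2∈{1}] r7c2's peers cover all but 1, so r7c2=1.
Step 14. [r2c1∈{6}] r2c1 is down to just 6, so r2c1=6.
Step 15. [r2c4∈{5}] only 5 remains possible at r2c4, so r2c4=5.
Step 16. [r1c2∈{9}] only 9 remains possible at r1c2. So r1c2=9.
Step 17. [r4c7∈{6}] r4c7's peers cover all but 6. So r4c7=6.
Step 18. [r2c8∈{4}] r2c8's peers cover all but 4. So r2c8=4.
Step 19. [r3c6∈{2}] only 2 remains possible at r3c6 ⇒ r3c6=2.
Step 20. [r4c1∈{1}] nothing but 1 survives at r4c1, so r4c1=1.
Step 21. [r5c6∈{6}] nothing but 6 survives at r5c6 ⇒ r5c6=6.
Step 22. [r9c9∈{9}] r9c9 has the single candidate 9 ⇒ r9c9=9.
Step 23. [r4c5∈{5}] nothing but 5 survives at r4c5, so r4c5=5.
Step 24. [r9c8∈{2}] r9c8 has the single candidate 2. So r9c8=2.
Step 25. [r1c6∈{7}] r1c6 is down to just 7. So r1c6=7.
Step 26. [r7c7∈{3}] only 3 remains possible at r7c7. So r7c7=3.
Step 27. [r6c3∈{6}] r6c3 is down to just 6. So r6c3=6.
Step 28. [r1c9∈{8}] r1c9's peers cover all but 8 ⇒ r1c9=8.
Step 29. [r9c6∈{3}] r9c6 is down to just 3 ⇒ r9c6=3.
Step 30. [r4c2∈{2}] only 2 remains possible at r4c2. So r4c2=2.
Step 31. [r3c1∈{3}] r3c1 is down to just 3. So r3c1=3.
Step 32. [r5c9∈{4}] r5c9 is down to just 4 ⇒ r5c9=4.
Step 33. [r9c2∈{5}] r9c2 has the single candidate 5 ⇒ r9c2=5.
Step 34. [r9c5∈{1}] nothing but 1 survives at r9c5, so r9c5=1.
Step 35. [r7c1∈{7}] r7c1 has the single candidate 7. So r7c1=7.
Step 36. [r8c8∈{8}] r8c8's peers cover all but 8. So r8c8=8.

Answer: 4 9 5 1 6 7 2 3 8 / 6 8 2 5 3 9 1 4 7 / 3 7 1 4 8 2 9 5 6 / 1 2 8 7 5 4 6 9 3 / 9 3 7 8 2 6 5 1 4 / 5 4 6 3 9 1 8 7 2 / 7 1 9 2 4 8 3 6 5 / 2 6 3 9 7 5 4 8 1 / 8 5 4 6 1 3 7 2 9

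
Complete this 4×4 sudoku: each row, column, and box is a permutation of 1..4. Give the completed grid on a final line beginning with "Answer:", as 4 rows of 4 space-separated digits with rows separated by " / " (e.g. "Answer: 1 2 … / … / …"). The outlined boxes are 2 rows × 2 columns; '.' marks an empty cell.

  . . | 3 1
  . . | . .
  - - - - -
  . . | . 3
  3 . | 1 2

Step 1. [r4c2∈{4}] r4c2 is down to just 4, so r4c2=4.
Step 2. [r1c2∈{2}] nothing but 2 survives at r1c2. So r1c2=2.
Step 3. [r2c4∈{4}] nothing but 4 survives at r2c4, so r2c4=4.
Step 4. [r3c2∈{1}] r3c2's peers cover all but 1. So r3c2=1.
Step 5. [r2c1∈{1}] nothing but 1 survives at r2c1. So r2c1=1.
Step 6. [r3c3∈{4}] only 4 remains possible at r3c3. So r3c3=4.
Step 7. [r3c1∈{2}] r3c1 has the single candidate 2 ⇒ r3c1=2.
Step 8. [r2c2∈{3}] r2c2 is down to just 3 ⇒ r2c2=3.
Step 9. [r2c3∈{2}] only 2 remains possible at r2c3, so r2c3=2.
Step 10. [r1c1∈{4}] nothing but 4 survives at r1c1, so r1c1=4.

Answer: 4 2 3 1 / 1 3 2 4 / 2 1 4 3 / 3 4 1 2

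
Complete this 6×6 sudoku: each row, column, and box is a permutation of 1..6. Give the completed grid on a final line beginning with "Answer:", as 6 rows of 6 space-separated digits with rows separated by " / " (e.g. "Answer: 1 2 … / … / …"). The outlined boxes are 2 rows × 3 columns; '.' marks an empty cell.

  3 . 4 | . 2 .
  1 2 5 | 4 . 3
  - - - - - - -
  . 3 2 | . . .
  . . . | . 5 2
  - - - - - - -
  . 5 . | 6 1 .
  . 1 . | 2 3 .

Step 1. [r4c2∈{4,6}] across col 2, 4 lands solely at r4c2, so r4c2=4.
Step 2. [r4c1∈{6}] only 6 remains possible at r4c1 ⇒ r4c1=6.
Step 3. [r3c4∈{1}] r3c4 is down to just 1, so r3c4=1.
Step 4. [r5c6∈{4}] r5c6 has the single candidate 4. So r5c6=4.
Step 5. [r3c6∈{6}] only 6 remains possible at r3c6 ⇒ r3c6=6.
Step 6. [r6c6∈{5}] only 5 remains possible at r6c6, so r6c6=5.
Step 7. [r6c3∈{6}] r6c3 is down to just 6. So r6c3=6.
Step 8. [r4c4∈{3}] r4c4 is down to just 3. So r4c4=3.
Step 9. [r5c1∈{2}] r5c1 has the single candidate 2 ⇒ r5c1=2.
Step 10. [r1c6∈{1}] r1c6 is down to just 1, so r1c6=1.
Step 11. [r4c3∈{1}] r4c3 has the single candidate 1 ⇒ r4c3=1.
Step 12. [r3c1∈{5}] r3c1 has the single candidate 5, so r3c1=5.
Step 13. [r2c5∈{6}] r2c5 has the single candidate 6, so r2c5=6.
Step 14. [r5c3∈{3}] r5c3's peers cover all but 3 ⇒ r5c3=3.
Step 15. [r3c5∈{4}] nothing but 4 survives at r3c5. So r3c5=4.
Step 16. [r6c1∈{4}] r6c1's peers cover all but 4. So r6c1=4.
Step 17. [r1c2∈{6}] r1c2 has the single candidate 6, so r1c2=6.
Step 18. [r1c4∈{5}] r1c4's peers cover all but 5. So r1c4=5.

Answer: 3 6 4 5 2 1 / 1 2 5 4 6 3 / 5 3 2 1 4 6 / 6 4 1 3 5 2 / 2 5 3 6 1 4 / 4 1 6 2 3 5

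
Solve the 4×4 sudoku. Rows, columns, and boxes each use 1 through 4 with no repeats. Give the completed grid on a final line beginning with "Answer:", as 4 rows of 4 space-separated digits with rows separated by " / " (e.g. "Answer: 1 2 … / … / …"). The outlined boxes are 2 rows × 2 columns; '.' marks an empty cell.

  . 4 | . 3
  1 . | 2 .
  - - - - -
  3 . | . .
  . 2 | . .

Step 1. [r3c4∈{1,2,4}] in row 3, 2 fits only at r3c4, so r3c4=2.
Step 2. [r3c3∈{1,4}] 4 has one home in row 3: r3c3, so r3c3=4.
Step 3. [r4c3∈{1,3}] row 4 places 3 nowhere but r4c3, so r4c3=3.
Step 4. [r2c2∈{3}] nothing but 3 survives at r2c2. So r2c2=3.
Step 5. [r1c1∈{2}] nothing but 2 survives at r1c1 ⇒ r1c1=2.
Step 6. [r4c4∈{1}] r4c4 is down to just 1 ⇒ r4c4=1.
Step 7. [r3c2∈{1}] r3c2 has the single candidate 1. So r3c2=1.
Step 8. [r1c3∈{1}] nothing but 1 survives at r1c3. So r1c3=1.
Step 9. [r4c1∈{4}] nothing but 4 survives at r4c1 ⇒ r4c1=4.
Step 10. [r2c4∈{4}] r2c4's peers cover all but 4, so r2c4=4.

Answer: 2 4 1 3 / 1 3 2 4 / 3 1 4 2 / 4 2 3 1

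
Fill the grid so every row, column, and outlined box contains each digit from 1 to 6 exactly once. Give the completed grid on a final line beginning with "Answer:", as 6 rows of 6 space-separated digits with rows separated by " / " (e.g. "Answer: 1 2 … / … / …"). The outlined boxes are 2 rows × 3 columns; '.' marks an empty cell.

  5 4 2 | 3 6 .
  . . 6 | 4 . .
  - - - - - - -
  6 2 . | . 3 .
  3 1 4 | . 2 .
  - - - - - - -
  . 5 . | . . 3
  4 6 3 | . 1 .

Step 1. [r2c6∈{1,2,5}] across row 2, 2 lands solely at r2c6. So r2c6=2.
Step 2. [r6c6∈{5}] r6c6 has the single candidate 5 ⇒ r6c6=5.
Step 3. [r5c4∈{2,6}] r5c4 is the only open cell in row 5 admitting 6, so r5c4=6.
Step 4. [r3c4∈{1,5}] r3c4 is the only open cell in col 4 admitting 1. So r3c4=1.
Step 5. [r2c1∈{1}] r2c1's peers cover all but 1 ⇒ r2c1=1.
Step 6. [r1c6∈{1}] r1c6 is down to just 1 ⇒ r1c6=1.
Step 7. [r6c4∈{2}] r6c4's peers cover all but 2, so r6c4=2.
Step 8. [r5c1∈{2}] only 2 remains possible at r5c1, so r5c1=2.
Step 9. [r2c5∈{5}] r2c5 has the single candidate 5, so r2c5=5.
Step 10. [r2c2∈{3}] r2c2 has the single candidate 3. So r2c2=3.
Step 11. [r4c4∈{5}] r4c4's peers cover all but 5, so r4c4=5.
Step 12. [r3c3∈{5}] only 5 remains possible at r3c3, so r3c3=5.
Step 13. [r5c5∈{4}] nothing but 4 survives at r5c5. So r5c5=4.
Step 14. [r4c6∈{6}] only 6 remains possible at r4c6, so r4c6=6.
Step 15. [r5c3∈{1}] r5c3 has the single candidate 1, so r5c3=1.
Step 16. [r3c6∈{4}] r3c6's peers cover all but 4. So r3c6=4.

Answer: 5 4 2 3 6 1 / 1 3 6 4 5 2 / 6 2 5 1 3 4 / 3 1 4 5 2 6 / 2 5 1 6 4 3 / 4 6 3 2 1 5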